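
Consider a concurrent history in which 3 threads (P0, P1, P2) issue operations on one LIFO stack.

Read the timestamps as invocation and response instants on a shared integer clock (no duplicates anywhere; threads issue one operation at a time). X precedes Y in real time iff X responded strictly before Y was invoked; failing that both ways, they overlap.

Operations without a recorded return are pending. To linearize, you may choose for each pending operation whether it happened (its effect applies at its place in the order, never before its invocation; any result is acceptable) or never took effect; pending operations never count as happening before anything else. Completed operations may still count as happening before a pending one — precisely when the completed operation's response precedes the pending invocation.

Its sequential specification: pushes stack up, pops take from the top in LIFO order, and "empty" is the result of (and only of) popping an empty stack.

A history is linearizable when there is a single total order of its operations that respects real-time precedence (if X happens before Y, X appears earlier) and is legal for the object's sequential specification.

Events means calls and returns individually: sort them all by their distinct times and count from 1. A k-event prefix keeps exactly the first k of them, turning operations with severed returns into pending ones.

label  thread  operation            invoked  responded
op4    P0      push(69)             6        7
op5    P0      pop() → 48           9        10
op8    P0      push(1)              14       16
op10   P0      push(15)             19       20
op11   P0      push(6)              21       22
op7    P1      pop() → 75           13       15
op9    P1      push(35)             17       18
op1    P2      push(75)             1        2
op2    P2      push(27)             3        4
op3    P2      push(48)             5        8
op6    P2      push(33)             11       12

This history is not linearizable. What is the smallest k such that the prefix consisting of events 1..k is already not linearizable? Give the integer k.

15

events 1..14 are linearizable; a witness order is op1, op2, op4, op3, op5, op6:
1. op1 push(75), leaving stack <75>
2. op2 push(27), leaving stack <75,27>
3. op4 push(69), leaving stack <75,27,69>
4. op3 push(48), leaving stack <75,27,69,48>
5. op5 pop() → 48, leaving stack <75,27,69>
6. op6 push(33), leaving stack <75,27,69,33>
include event 15 — op7 responding at 15 — and every candidate order breaks
no escape via the 1 pending operation (op8): every completion choice fails
e.g. op1, op2, op3, op4, op5, op6, op7 (pending dropped): illegal at step 5, since op5 pop() → 48 cannot apply there
e.g. op1, op2, op4, op3, op5, op6, op7 (pending dropped): illegal at step 7, since op7 pop() → 75 cannot apply there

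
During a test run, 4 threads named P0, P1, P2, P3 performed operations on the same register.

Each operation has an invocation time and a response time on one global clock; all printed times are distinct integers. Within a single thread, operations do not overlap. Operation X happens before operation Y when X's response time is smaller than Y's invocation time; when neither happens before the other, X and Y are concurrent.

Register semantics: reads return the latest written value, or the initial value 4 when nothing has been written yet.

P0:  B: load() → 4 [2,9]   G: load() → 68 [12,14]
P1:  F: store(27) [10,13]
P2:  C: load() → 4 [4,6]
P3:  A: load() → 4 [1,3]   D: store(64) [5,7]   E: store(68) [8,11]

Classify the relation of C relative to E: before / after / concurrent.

C spans [4,6], E spans [8,11]
resp(C)=6 < inv(E)=8

before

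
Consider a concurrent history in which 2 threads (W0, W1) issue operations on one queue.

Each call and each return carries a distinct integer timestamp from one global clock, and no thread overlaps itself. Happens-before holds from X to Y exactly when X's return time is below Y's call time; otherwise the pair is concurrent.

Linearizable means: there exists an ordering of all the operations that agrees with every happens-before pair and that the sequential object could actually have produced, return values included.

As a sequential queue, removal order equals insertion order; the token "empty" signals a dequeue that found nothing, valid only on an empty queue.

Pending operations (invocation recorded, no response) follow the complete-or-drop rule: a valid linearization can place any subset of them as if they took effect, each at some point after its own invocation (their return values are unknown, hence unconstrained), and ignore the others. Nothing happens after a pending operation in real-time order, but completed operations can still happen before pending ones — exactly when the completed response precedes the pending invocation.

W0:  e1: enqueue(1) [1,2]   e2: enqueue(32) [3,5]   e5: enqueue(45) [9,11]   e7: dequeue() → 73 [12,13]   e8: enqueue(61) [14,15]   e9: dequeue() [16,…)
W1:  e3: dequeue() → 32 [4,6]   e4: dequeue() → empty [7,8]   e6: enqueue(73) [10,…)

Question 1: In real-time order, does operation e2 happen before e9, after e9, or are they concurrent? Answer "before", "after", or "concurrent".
before

e2 spans [3,5], e9 spans [16,…)
resp(e2)=5 < inv(e9)=16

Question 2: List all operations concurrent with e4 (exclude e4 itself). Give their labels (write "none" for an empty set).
none

overlap test against e4 [7,8]: concurrent iff the interval meets 7..8
e1 [1,2]: before
e2 [3,5]: before
e3 [4,6]: before
e5 [9,11]: after
e6 [10,…): after
e7 [12,13]: after
e8 [14,15]: after
e9 [16,…): after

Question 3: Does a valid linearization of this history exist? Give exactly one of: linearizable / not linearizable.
not linearizable

events 1..5 are fine; event 6 — the response of e3 at time 6 — makes the prefix non-linearizable
every one of the 2 real-time-consistent orders over 3 completed queue ops fails the sequential spec
e.g. e1, e2, e3: illegal at step 3, since e3 dequeue() → 32 cannot apply there
e.g. e1, e3, e2: illegal at step 2, since e3 dequeue() → 32 cannot apply there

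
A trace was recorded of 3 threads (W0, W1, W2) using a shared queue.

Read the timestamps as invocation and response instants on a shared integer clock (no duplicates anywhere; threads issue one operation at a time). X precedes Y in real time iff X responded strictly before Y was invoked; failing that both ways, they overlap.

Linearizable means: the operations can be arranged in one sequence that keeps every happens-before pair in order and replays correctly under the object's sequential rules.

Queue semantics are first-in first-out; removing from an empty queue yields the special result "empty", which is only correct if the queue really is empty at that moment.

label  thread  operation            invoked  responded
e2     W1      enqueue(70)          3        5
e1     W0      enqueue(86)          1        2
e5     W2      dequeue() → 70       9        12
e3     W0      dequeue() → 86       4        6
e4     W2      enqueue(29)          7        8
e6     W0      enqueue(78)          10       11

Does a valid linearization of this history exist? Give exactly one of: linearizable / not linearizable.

linearizable

a witness: e1, e2, e3, e4, e5, e6
step 1: e1 enqueue(86) — queue <86>
step 2: e2 enqueue(70) — queue <86,70>
step 3: e3 dequeue() → 86 — queue <70>
step 4: e4 enqueue(29) — queue <70,29>
step 5: e5 dequeue() → 70 — queue <29>
step 6: e6 enqueue(78) — queue <29,78>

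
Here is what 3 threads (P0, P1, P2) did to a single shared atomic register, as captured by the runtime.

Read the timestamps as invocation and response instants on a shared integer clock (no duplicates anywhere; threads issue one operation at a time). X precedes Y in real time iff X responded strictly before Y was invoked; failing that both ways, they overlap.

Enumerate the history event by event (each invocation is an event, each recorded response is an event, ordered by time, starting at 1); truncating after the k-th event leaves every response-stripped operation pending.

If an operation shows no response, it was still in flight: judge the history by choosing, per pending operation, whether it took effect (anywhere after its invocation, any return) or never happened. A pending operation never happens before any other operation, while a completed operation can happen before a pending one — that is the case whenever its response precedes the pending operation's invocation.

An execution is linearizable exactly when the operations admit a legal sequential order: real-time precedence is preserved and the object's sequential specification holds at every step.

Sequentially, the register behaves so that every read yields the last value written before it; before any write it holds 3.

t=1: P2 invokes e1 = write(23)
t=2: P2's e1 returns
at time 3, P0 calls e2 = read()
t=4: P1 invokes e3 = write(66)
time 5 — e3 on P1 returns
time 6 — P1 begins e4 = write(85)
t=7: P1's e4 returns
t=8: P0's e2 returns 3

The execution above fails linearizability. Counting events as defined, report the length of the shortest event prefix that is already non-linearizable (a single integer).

a valid linearization of events 1..7 exists, for instance e1, e2, e3, e4:
step 1: e1 write(23) — value 23
step 2: e2 read() (pending, included) — value 23
step 3: e3 write(66) — value 66
step 4: e4 write(85) — value 85
once event 8 joins (e2's response, time 8), exhaustive search finds no witness
one such order, e1, e2, e3, e4, breaks at step 2 where e2 read() → 3 is illegal
one such order, e1, e3, e2, e4, breaks at step 3 where e2 read() → 3 is illegal

8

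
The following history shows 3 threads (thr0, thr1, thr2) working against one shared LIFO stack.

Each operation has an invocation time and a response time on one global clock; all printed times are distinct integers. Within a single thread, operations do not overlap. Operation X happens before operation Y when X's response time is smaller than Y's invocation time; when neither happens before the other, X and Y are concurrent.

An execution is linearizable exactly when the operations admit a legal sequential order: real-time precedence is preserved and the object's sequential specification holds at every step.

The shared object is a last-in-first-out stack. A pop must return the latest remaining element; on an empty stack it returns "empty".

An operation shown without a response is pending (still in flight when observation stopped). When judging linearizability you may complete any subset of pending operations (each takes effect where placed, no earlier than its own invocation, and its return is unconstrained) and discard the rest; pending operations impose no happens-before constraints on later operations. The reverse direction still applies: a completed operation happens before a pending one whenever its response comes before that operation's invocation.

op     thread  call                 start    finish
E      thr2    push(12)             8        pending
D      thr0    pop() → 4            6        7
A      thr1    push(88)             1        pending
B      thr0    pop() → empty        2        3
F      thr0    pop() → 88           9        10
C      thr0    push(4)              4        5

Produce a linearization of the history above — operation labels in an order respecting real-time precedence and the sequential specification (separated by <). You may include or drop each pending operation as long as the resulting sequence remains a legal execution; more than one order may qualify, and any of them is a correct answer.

after step 1 (B pop() → empty): stack <>
after step 2 (A push(88) (pending, included)): stack <88>
after step 3 (C push(4)): stack <88,4>
after step 4 (D pop() → 4): stack <88>
after step 5 (F pop() → 88): stack <>

B < A < C < D < F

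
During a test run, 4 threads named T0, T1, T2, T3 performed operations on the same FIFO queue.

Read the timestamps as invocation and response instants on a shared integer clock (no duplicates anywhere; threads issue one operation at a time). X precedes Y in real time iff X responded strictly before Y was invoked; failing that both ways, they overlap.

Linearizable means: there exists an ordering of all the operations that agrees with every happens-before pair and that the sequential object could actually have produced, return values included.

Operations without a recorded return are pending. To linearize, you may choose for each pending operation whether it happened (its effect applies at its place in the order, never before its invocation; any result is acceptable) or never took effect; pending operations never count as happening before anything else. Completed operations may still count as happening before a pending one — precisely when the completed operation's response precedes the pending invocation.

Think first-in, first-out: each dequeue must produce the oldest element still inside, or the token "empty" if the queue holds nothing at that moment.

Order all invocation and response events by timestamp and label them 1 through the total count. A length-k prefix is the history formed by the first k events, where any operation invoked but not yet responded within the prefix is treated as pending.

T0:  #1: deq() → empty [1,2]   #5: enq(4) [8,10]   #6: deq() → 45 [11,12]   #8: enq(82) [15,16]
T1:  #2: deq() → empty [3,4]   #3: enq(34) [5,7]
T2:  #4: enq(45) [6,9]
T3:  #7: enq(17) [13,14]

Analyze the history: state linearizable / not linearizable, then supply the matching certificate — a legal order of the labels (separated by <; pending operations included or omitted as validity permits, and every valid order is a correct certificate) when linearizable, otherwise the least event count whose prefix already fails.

after step 1 (#1 deq() → empty): queue <>
after step 2 (#2 deq() → empty): queue <>
after step 3 (#4 enq(45)): queue <45>
after step 4 (#3 enq(34)): queue <45,34>
after step 5 (#5 enq(4)): queue <45,34,4>
after step 6 (#6 deq() → 45): queue <34,4>
after step 7 (#7 enq(17)): queue <34,4,17>
after step 8 (#8 enq(82)): queue <34,4,17,82>

linearizable — witness: #1 < #2 < #4 < #3 < #5 < #6 < #7 < #8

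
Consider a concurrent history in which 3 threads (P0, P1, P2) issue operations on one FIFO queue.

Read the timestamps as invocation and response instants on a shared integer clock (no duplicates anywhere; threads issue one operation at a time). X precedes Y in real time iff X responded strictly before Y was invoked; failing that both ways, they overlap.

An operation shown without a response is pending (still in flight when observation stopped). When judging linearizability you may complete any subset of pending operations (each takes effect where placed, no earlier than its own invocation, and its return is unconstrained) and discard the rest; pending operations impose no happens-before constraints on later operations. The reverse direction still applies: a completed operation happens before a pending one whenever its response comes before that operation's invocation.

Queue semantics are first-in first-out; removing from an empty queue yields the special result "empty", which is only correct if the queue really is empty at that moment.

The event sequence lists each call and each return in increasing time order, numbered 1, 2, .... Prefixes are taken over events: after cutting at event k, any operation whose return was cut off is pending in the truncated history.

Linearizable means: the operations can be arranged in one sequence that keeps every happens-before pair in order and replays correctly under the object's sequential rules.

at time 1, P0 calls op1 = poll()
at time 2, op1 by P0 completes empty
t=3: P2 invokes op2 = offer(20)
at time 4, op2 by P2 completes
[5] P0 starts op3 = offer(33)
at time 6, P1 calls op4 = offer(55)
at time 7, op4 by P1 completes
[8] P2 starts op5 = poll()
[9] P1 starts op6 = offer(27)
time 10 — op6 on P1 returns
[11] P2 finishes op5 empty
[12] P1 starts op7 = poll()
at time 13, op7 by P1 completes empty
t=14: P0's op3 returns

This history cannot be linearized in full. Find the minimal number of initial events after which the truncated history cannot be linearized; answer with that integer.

11

events 1..10 are linearizable; a witness order is op1, op2, op3, op4, op5, op6:
after step 1 (op1 poll() → empty): queue <>
after step 2 (op2 offer(20)): queue <20>
after step 3 (op3 offer(33) (pending, included)): queue <20,33>
after step 4 (op4 offer(55)): queue <20,33,55>
after step 5 (op5 poll() (pending, included)): queue <33,55>
after step 6 (op6 offer(27)): queue <33,55,27>
with event 11 included (op5 responding at time 11), all real-time-consistent orders fail
include/drop combinations of the 1 pending operation (op3) were all tried; none helps
e.g. op1, op2, op4, op5, op6 (pending dropped): illegal at step 4, since op5 poll() → empty cannot apply there
e.g. op1, op2, op4, op6, op5 (pending dropped): illegal at step 5, since op5 poll() → empty cannot apply there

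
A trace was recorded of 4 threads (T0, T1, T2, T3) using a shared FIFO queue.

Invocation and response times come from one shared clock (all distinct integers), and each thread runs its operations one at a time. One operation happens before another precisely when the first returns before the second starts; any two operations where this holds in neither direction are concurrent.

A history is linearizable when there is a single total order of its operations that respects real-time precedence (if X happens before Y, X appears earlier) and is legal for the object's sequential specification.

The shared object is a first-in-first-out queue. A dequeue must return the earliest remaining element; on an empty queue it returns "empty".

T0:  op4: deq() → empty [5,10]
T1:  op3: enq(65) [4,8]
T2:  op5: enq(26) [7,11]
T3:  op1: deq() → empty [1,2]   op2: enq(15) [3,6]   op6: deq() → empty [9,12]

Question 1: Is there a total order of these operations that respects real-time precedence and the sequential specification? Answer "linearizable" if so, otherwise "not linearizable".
the violation lands at event 12, op6's response at time 12: events 1..11 linearize, events 1..12 do not
25 orders of the 6 completed FIFO queue ops respect real time; none is legal
e.g. op1, op2, op3, op4, op5, op6: illegal at step 4, since op4 deq() → empty cannot apply there
e.g. op1, op2, op3, op4, op6, op5: illegal at step 4, since op4 deq() → empty cannot apply there

not linearizable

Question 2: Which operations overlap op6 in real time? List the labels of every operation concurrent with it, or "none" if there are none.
Answer: op4, op5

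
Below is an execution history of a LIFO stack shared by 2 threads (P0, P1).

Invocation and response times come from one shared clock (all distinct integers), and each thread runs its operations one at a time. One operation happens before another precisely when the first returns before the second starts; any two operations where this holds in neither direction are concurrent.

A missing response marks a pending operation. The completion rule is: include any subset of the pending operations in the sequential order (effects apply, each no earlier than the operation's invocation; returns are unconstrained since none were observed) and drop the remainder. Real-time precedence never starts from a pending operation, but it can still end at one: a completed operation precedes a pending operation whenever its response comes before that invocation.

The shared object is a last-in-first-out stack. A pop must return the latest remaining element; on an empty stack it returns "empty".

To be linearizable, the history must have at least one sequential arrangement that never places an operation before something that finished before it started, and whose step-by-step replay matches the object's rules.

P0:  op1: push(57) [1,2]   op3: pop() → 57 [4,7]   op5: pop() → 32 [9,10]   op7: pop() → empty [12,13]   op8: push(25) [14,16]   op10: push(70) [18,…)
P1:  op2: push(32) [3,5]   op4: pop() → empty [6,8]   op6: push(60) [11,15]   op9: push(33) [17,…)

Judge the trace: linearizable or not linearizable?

events 1..7 are fine; event 8 — the response of op4 at time 8 — makes the prefix non-linearizable
checked exhaustively: 3 real-time-consistent orders of 4 completed operations, zero legal LIFO stack replays
for example op1, op2, op3, op4 fails at step 3: op3 pop() → 57 is not legal there
for example op1, op2, op4, op3 fails at step 3: op4 pop() → empty is not legal there

not linearizable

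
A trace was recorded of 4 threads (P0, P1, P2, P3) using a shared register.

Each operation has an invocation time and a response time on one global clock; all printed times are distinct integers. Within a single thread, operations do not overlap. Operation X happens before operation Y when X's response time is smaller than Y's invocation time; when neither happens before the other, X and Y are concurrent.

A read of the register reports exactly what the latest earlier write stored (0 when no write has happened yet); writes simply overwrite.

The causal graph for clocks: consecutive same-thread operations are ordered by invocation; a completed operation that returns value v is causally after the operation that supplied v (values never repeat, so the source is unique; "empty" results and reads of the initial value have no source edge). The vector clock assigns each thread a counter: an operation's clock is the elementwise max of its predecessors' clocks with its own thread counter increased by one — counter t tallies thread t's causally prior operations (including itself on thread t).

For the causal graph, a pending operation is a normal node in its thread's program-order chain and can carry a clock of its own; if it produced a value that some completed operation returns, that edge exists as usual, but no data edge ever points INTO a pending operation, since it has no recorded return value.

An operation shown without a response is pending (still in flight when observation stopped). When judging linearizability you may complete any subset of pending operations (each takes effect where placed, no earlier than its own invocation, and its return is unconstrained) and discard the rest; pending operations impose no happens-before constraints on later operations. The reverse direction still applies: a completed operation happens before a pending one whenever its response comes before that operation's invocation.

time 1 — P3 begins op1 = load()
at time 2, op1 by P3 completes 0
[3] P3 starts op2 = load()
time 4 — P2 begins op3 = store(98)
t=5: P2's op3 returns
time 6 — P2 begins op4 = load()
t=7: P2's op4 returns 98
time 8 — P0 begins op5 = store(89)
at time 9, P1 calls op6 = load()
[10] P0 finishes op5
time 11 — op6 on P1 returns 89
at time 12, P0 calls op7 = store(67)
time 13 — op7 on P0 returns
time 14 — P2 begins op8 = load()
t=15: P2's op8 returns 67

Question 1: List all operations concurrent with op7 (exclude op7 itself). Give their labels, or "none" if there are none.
op2

op7 spans [12,13]; an op avoiding the whole window 12..13 is ordered, any other is concurrent
op1 [1,2]: before
op2 [3,…): concurrent
op3 [4,5]: before
op4 [6,7]: before
op5 [8,10]: before
op6 [9,11]: before
op8 [14,15]: after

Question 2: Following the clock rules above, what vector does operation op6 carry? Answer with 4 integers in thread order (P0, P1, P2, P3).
(1, 1, 0, 0)

no predecessors for op1 (invoked 1): P3 increments from zero → (0, 0, 0, 1)
no predecessors for op3 (invoked 4): P2 increments from zero → (0, 0, 1, 0)
no predecessors for op5 (invoked 8): P0 increments from zero → (1, 0, 0, 0)
op2, invoked 3, takes VC(op1)=(0, 0, 0, 1) under max, adds 1 for P3 → (0, 0, 0, 2)
op4, invoked 6, takes VC(op3)=(0, 0, 1, 0) under max, adds 1 for P2 → (0, 0, 2, 0)
op6, invoked 9, takes VC(op5)=(1, 0, 0, 0) under max, adds 1 for P1 → (1, 1, 0, 0)
op7, invoked 12, takes VC(op5)=(1, 0, 0, 0) under max, adds 1 for P0 → (2, 0, 0, 0)
op8, invoked 14, takes VC(op4)=(0, 0, 2, 0), VC(op7)=(2, 0, 0, 0) under max, adds 1 for P2 → (2, 0, 3, 0)
target: VC(op6) = (1, 1, 0, 0)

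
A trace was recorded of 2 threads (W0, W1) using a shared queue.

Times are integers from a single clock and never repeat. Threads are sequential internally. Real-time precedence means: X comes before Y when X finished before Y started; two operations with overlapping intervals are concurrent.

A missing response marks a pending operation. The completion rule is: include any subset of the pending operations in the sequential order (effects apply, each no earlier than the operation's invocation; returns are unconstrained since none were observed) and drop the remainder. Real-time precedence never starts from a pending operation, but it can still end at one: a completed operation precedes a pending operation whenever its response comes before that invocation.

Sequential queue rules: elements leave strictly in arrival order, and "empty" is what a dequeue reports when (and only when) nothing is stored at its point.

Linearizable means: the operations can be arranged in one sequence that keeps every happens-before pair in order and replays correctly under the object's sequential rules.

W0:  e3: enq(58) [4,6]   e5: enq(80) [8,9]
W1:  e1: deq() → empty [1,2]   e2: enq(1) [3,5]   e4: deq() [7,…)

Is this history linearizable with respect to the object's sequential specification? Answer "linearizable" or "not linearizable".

linearizable

a witness: e1, e2, e3, e4, e5
after step 1 (e1 deq() → empty): queue <>
after step 2 (e2 enq(1)): queue <1>
after step 3 (e3 enq(58)): queue <1,58>
after step 4 (e4 deq() (pending, included)): queue <58>
after step 5 (e5 enq(80)): queue <58,80>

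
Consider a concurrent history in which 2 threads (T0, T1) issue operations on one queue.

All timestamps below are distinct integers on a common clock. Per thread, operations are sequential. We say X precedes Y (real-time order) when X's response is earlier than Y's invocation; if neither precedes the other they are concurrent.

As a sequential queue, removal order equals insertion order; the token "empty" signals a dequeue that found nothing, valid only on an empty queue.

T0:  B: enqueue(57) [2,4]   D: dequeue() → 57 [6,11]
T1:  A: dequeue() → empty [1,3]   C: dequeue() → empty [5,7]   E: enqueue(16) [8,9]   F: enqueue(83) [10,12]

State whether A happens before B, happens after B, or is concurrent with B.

concurrent

A spans [1,3], B spans [2,4]
the intervals overlap in both directions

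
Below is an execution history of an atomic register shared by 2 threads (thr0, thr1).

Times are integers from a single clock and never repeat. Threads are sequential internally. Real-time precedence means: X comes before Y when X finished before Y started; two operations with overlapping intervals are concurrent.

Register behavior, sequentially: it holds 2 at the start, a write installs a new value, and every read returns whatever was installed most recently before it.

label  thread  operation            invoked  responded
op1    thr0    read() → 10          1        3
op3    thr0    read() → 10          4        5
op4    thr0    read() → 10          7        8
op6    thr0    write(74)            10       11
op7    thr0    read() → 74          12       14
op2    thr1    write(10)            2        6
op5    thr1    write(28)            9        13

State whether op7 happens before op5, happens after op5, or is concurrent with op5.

concurrent

op7 spans [12,14], op5 spans [9,13]
the intervals overlap in both directions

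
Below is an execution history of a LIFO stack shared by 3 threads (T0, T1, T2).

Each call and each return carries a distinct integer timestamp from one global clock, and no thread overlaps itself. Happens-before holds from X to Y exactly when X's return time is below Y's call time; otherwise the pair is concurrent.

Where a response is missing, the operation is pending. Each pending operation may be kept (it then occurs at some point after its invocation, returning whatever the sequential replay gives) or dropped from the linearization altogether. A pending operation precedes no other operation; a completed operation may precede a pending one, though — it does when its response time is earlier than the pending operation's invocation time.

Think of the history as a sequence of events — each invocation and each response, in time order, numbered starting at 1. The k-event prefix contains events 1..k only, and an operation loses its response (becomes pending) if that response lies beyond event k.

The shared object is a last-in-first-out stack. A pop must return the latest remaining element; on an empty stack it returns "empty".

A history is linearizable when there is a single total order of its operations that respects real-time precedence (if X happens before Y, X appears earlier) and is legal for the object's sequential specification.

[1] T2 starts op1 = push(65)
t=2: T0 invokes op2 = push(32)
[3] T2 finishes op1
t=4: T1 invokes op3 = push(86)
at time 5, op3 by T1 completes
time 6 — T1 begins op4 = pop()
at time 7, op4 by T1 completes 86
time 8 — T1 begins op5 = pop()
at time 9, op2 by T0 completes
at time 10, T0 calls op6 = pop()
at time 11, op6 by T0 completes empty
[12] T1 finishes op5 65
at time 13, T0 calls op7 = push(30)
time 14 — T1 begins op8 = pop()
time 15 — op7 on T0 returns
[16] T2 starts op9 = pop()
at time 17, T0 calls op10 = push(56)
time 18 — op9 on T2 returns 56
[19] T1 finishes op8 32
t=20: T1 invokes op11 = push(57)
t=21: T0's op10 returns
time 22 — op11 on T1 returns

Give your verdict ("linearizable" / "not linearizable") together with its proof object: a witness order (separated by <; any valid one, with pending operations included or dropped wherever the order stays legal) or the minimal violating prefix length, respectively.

prefix check: 1..10 passes, 1..11 fails once op6's time-11 response joins
5 completed operations, 4 real-time-consistent orders — every LIFO stack replay fails
no escape via the 1 pending operation (op5): every completion choice fails
for example op1, op2, op3, op4, op6 (pending dropped) fails at step 5: op6 pop() → empty is not legal there
for example op1, op3, op2, op4, op6 (pending dropped) fails at step 4: op4 pop() → 86 is not legal there

not linearizable — minimal violating prefix: 11 events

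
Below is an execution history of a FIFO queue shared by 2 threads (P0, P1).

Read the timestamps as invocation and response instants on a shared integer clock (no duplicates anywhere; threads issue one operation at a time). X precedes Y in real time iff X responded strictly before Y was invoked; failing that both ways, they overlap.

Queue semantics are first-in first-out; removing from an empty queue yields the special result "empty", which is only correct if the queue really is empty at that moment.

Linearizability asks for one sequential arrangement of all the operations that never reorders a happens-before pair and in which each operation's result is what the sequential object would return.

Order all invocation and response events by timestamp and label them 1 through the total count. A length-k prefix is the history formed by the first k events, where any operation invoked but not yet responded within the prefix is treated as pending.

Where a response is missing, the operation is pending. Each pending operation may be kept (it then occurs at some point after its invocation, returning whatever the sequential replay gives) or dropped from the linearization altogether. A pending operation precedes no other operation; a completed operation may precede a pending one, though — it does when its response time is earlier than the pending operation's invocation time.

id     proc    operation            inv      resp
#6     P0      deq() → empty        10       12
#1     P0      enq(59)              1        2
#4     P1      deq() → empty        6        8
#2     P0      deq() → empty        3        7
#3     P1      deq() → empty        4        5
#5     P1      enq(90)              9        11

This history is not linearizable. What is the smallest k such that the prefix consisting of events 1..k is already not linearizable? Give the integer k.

7

events 1..6 are still linearizable — one witness is #1, #2, #3:
after step 1 (#1 enq(59)): queue <59>
after step 2 (#2 deq() (pending, included)): queue <>
after step 3 (#3 deq() → empty): queue <>
include event 7 — #2 responding at 7 — and every candidate order breaks
including or dropping the 1 pending operation (#4) in any combination fails
e.g. #1, #2, #3 (pending dropped): illegal at step 2, since #2 deq() → empty cannot apply there
e.g. #1, #3, #2 (pending dropped): illegal at step 2, since #3 deq() → empty cannot apply there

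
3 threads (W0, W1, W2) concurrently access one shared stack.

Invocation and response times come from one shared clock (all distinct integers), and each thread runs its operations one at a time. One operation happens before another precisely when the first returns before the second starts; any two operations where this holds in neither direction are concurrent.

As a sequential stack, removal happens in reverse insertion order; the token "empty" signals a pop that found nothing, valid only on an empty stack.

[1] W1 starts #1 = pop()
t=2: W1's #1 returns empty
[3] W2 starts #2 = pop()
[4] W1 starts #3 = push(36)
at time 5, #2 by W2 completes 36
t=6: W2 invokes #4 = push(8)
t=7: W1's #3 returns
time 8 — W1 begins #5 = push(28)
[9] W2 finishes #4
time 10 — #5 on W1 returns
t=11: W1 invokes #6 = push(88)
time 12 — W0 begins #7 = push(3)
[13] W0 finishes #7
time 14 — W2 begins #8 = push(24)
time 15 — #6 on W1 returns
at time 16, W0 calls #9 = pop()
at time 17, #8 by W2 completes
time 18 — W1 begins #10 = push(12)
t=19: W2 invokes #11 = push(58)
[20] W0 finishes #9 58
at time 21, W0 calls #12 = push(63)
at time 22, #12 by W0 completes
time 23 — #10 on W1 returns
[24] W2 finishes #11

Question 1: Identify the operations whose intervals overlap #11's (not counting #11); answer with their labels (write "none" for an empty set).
Answer: #10, #12, #9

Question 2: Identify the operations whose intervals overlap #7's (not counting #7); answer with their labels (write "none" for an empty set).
Answer: #6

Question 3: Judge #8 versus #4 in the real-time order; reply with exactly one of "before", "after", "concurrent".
Answer: after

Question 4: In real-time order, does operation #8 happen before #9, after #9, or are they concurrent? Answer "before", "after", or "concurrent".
Answer: concurrent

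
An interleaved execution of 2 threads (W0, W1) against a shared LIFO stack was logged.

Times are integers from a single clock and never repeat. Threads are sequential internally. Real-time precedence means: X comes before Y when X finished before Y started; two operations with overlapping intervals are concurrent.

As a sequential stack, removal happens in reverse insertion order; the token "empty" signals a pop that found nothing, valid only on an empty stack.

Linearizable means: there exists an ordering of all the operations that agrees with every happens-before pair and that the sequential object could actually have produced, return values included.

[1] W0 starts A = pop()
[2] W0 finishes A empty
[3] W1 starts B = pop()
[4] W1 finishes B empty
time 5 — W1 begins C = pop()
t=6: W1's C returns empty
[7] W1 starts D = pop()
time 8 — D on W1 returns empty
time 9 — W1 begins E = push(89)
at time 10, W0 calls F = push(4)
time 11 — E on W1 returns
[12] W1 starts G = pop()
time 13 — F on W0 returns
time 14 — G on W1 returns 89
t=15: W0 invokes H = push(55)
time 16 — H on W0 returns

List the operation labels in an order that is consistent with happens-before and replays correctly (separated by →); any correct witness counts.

1. A pop() → empty, leaving stack <>
2. B pop() → empty, leaving stack <>
3. C pop() → empty, leaving stack <>
4. D pop() → empty, leaving stack <>
5. E push(89), leaving stack <89>
6. G pop() → 89, leaving stack <>
7. F push(4), leaving stack <4>
8. H push(55), leaving stack <4,55>

A → B → C → D → E → G → F → H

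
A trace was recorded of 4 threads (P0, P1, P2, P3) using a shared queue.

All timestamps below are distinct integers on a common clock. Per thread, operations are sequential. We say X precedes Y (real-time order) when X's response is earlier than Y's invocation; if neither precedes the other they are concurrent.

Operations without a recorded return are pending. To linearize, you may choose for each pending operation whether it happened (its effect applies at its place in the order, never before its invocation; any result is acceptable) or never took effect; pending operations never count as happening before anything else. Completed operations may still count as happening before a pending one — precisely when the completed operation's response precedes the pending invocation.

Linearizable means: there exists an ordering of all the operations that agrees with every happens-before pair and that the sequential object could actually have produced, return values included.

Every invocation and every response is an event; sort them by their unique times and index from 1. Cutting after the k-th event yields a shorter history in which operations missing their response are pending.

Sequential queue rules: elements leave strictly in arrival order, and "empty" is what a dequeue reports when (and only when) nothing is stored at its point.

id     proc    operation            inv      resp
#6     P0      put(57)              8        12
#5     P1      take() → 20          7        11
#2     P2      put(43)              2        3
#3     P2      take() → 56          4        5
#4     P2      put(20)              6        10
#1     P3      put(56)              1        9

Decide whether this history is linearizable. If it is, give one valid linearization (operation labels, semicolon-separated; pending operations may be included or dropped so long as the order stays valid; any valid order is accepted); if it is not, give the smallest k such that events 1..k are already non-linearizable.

the violation lands at event 11, #5's response at time 11: events 1..10 linearize, events 1..11 do not
checked exhaustively: 10 real-time-consistent orders of 5 completed operations, zero legal queue replays
no escape via the 1 pending operation (#6): every completion choice fails
one such order, #1, #2, #3, #4, #5 (pending dropped), breaks at step 5 where #5 take() → 20 is illegal
one such order, #1, #2, #3, #5, #4 (pending dropped), breaks at step 4 where #5 take() → 20 is illegal

not linearizable — minimal violating prefix: 11 events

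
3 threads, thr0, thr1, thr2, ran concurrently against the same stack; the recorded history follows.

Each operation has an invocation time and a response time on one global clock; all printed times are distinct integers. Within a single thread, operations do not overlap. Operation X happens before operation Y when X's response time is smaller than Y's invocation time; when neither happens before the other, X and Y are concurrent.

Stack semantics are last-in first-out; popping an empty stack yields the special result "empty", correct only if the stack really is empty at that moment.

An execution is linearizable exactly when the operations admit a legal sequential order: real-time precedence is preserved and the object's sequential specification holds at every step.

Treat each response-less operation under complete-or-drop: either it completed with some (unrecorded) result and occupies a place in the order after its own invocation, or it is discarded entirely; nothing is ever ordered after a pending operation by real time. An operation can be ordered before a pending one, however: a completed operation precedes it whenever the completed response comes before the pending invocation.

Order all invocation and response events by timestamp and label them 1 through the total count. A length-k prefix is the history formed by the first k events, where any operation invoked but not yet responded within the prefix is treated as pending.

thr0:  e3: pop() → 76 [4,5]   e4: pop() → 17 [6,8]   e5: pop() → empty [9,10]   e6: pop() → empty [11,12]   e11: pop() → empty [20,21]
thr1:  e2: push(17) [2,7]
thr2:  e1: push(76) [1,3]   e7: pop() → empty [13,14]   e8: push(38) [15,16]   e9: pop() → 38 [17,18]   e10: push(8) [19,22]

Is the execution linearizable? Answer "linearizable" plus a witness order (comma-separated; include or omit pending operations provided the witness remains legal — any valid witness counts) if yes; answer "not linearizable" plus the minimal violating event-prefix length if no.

after step 1 (e1 push(76)): stack <76>
after step 2 (e3 pop() → 76): stack <>
after step 3 (e2 push(17)): stack <17>
after step 4 (e4 pop() → 17): stack <>
after step 5 (e5 pop() → empty): stack <>
after step 6 (e6 pop() → empty): stack <>
after step 7 (e7 pop() → empty): stack <>
after step 8 (e8 push(38)): stack <38>
after step 9 (e9 pop() → 38): stack <>
after step 10 (e11 pop() → empty): stack <>
after step 11 (e10 push(8)): stack <8>

linearizable — witness: e1, e3, e2, e4, e5, e6, e7, e8, e9, e11, e10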